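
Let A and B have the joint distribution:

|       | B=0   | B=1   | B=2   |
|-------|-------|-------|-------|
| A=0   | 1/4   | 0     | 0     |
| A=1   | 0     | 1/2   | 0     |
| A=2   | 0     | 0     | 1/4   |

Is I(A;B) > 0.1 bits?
Marginal P(A) (row sums):
  P(A=0) = 1/4 + 0 + 0 = 1/4
  P(A=1) = 0 + 1/2 + 0 = 1/2
  P(A=2) = 0 + 0 + 1/4 = 1/4
Marginal P(B) (column sums):
  P(B=0) = 1/4 + 0 + 0 = 1/4
  P(B=1) = 0 + 1/2 + 0 = 1/2
  P(B=2) = 0 + 0 + 1/4 = 1/4

H(A) = -[(1/4)·log₂(1/4) + (1/2)·log₂(1/2) + (1/4)·log₂(1/4)]
  = 0.5000 + 0.5000 + 0.5000
  = 1.5000 bits
H(B) = -[(1/4)·log₂(1/4) + (1/2)·log₂(1/2) + (1/4)·log₂(1/4)]
  = 0.5000 + 0.5000 + 0.5000
  = 1.5000 bits
H(A,B) = -[(1/4)·log₂(1/4) + (1/2)·log₂(1/2) + (1/4)·log₂(1/4)]
  = 0.5000 + 0.5000 + 0.5000
  = 1.5000 bits

I(A;B) = H(A) + H(B) - H(A,B)
  = 1.5000 + 1.5000 - 1.5000
  = 1.5000 bits

Yes. I(A;B) = 1.5000 bits, which is > 0.1 bits.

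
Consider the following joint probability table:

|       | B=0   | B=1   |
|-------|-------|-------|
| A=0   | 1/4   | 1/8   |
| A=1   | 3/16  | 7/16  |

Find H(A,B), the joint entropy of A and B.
H(A,B) = -Σ P(A,B) log₂ P(A,B), summed over the non-zero cells:
H(A,B) = -[(1/4)·log₂(1/4) + (1/8)·log₂(1/8) + (3/16)·log₂(3/16) + (7/16)·log₂(7/16)]
  = 0.5000 + 0.3750 + 0.4528 + 0.5218
  = 1.8496 bits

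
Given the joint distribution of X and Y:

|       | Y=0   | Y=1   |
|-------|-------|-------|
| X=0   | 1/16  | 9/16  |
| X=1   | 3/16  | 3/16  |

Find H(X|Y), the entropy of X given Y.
Marginal P(Y) (column sums):
  P(Y=0) = 1/16 + 3/16 = 1/4
  P(Y=1) = 9/16 + 3/16 = 3/4

H(X|Y) = -Σ P(X,Y)·log₂ P(X|Y), where P(X|Y) = P(X,Y) / P(Y)
  (X=0,Y=0): P(X|Y) = (1/16)/(1/4) = 1/4;  -(1/16)·log₂(1/4) = 0.1250
  (X=0,Y=1): P(X|Y) = (9/16)/(3/4) = 3/4;  -(9/16)·log₂(3/4) = 0.2335
  (X=1,Y=0): P(X|Y) = (3/16)/(1/4) = 3/4;  -(3/16)·log₂(3/4) = 0.0778
  (X=1,Y=1): P(X|Y) = (3/16)/(3/4) = 1/4;  -(3/16)·log₂(1/4) = 0.3750
H(X|Y) = 0.1250 + 0.2335 + 0.0778 + 0.3750
  = 0.8113 bits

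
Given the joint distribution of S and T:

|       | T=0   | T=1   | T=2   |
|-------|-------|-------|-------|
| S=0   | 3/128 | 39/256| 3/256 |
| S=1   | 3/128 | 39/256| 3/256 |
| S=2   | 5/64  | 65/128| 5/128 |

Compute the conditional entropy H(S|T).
Marginal P(T) (column sums):
  P(T=0) = 3/128 + 3/128 + 5/64 = 1/8
  P(T=1) = 39/256 + 39/256 + 65/128 = 13/16
  P(T=2) = 3/256 + 3/256 + 5/128 = 1/16

H(S|T) = -Σ P(S,T)·log₂ P(S|T), where P(S|T) = P(S,T) / P(T)
  (S=0,T=0): P(S|T) = (3/128)/(1/8) = 3/16;  -(3/128)·log₂(3/16) = 0.0566
  (S=0,T=1): P(S|T) = (39/256)/(13/16) = 3/16;  -(39/256)·log₂(3/16) = 0.3679
  (S=0,T=2): P(S|T) = (3/256)/(1/16) = 3/16;  -(3/256)·log₂(3/16) = 0.0283
  (S=1,T=0): P(S|T) = (3/128)/(1/8) = 3/16;  -(3/128)·log₂(3/16) = 0.0566
  (S=1,T=1): P(S|T) = (39/256)/(13/16) = 3/16;  -(39/256)·log₂(3/16) = 0.3679
  (S=1,T=2): P(S|T) = (3/256)/(1/16) = 3/16;  -(3/256)·log₂(3/16) = 0.0283
  (S=2,T=0): P(S|T) = (5/64)/(1/8) = 5/8;  -(5/64)·log₂(5/8) = 0.0530
  (S=2,T=1): P(S|T) = (65/128)/(13/16) = 5/8;  -(65/128)·log₂(5/8) = 0.3443
  (S=2,T=2): P(S|T) = (5/128)/(1/16) = 5/8;  -(5/128)·log₂(5/8) = 0.0265
H(S|T) = 0.0566 + 0.3679 + 0.0283 + 0.0566 + 0.3679 + 0.0283 + 0.0530 + 0.3443 + 0.0265
  = 1.3294 bits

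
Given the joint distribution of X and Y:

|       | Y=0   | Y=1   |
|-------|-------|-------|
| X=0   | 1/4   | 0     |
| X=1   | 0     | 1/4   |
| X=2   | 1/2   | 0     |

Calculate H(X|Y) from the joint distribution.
Marginal P(Y) (column sums):
  P(Y=0) = 1/4 + 0 + 1/2 = 3/4
  P(Y=1) = 0 + 1/4 + 0 = 1/4

H(X|Y) = -Σ P(X,Y)·log₂ P(X|Y), where P(X|Y) = P(X,Y) / P(Y)
  (cells with P(X,Y) = 0 contribute 0)
  (X=0,Y=0): P(X|Y) = (1/4)/(3/4) = 1/3;  -(1/4)·log₂(1/3) = 0.3962
  (X=1,Y=1): P(X|Y) = (1/4)/(1/4) = 1;  -(1/4)·log₂(1) = 0.0000
  (X=2,Y=0): P(X|Y) = (1/2)/(3/4) = 2/3;  -(1/2)·log₂(2/3) = 0.2925
H(X|Y) = 0.3962 + 0.0000 + 0.2925
  = 0.6887 bits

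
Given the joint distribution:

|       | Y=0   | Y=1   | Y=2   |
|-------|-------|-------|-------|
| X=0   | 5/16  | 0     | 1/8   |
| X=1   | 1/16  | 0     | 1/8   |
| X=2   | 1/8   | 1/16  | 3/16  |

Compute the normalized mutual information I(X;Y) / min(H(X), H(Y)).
Marginal P(X) (row sums):
  P(X=0) = 5/16 + 0 + 1/8 = 7/16
  P(X=1) = 1/16 + 0 + 1/8 = 3/16
  P(X=2) = 1/8 + 1/16 + 3/16 = 3/8
Marginal P(Y) (column sums):
  P(Y=0) = 5/16 + 1/16 + 1/8 = 1/2
  P(Y=1) = 0 + 0 + 1/16 = 1/16
  P(Y=2) = 1/8 + 1/8 + 3/16 = 7/16

H(X) = -[(7/16)·log₂(7/16) + (3/16)·log₂(3/16) + (3/8)·log₂(3/8)]
  = 0.5218 + 0.4528 + 0.5306
  = 1.5052 bits
H(Y) = -[(1/2)·log₂(1/2) + (1/16)·log₂(1/16) + (7/16)·log₂(7/16)]
  = 0.5000 + 0.2500 + 0.5218
  = 1.2718 bits
H(X,Y) = -[(5/16)·log₂(5/16) + (1/8)·log₂(1/8) + (1/16)·log₂(1/16) + (1/8)·log₂(1/8) + (1/8)·log₂(1/8) + (1/16)·log₂(1/16) + (3/16)·log₂(3/16)]
  = 0.5244 + 0.3750 + 0.2500 + 0.3750 + 0.3750 + 0.2500 + 0.4528
  = 2.6022 bits

I(X;Y) = H(X) + H(Y) - H(X,Y)
  = 1.5052 + 1.2718 - 2.6022
  = 0.1748 bits

min(H(X), H(Y)) = min(1.5052, 1.2718) = 1.2718 bits
Normalized MI = 0.1748 / 1.2718 = 0.1374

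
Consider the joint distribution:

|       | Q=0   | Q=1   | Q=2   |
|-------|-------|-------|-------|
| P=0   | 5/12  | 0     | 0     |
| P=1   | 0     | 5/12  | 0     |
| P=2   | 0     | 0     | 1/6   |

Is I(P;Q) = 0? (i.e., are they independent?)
Marginal P(P) (row sums):
  P(P=0) = 5/12 + 0 + 0 = 5/12
  P(P=1) = 0 + 5/12 + 0 = 5/12
  P(P=2) = 0 + 0 + 1/6 = 1/6
Marginal P(Q) (column sums):
  P(Q=0) = 5/12 + 0 + 0 = 5/12
  P(Q=1) = 0 + 5/12 + 0 = 5/12
  P(Q=2) = 0 + 0 + 1/6 = 1/6

P and Q are independent iff P(P=i,Q=j) = P(P=i)·P(Q=j) for every cell.
  P(P=0)·P(Q=0) = 5/12 × 5/12 = 25/144, but P(P=0,Q=0) = 5/12 ✗

No, P and Q are not independent. Quantitatively, I(P;Q) > 0:

H(P) = -[(5/12)·log₂(5/12) + (5/12)·log₂(5/12) + (1/6)·log₂(1/6)]
  = 0.5263 + 0.5263 + 0.4308
  = 1.4834 bits
H(Q) = -[(5/12)·log₂(5/12) + (5/12)·log₂(5/12) + (1/6)·log₂(1/6)]
  = 0.5263 + 0.5263 + 0.4308
  = 1.4834 bits
H(P,Q) = -[(5/12)·log₂(5/12) + (5/12)·log₂(5/12) + (1/6)·log₂(1/6)]
  = 0.5263 + 0.5263 + 0.4308
  = 1.4834 bits
I(P;Q) = H(P) + H(Q) - H(P,Q) = 1.4834 + 1.4834 - 1.4834 = 1.4834 bits > 0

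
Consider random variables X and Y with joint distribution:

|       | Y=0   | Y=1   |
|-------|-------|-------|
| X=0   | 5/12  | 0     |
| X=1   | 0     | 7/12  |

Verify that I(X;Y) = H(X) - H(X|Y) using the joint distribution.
Left side, from I(X;Y) = H(X) + H(Y) - H(X,Y):
Marginal P(X) (row sums):
  P(X=0) = 5/12 + 0 = 5/12
  P(X=1) = 0 + 7/12 = 7/12
Marginal P(Y) (column sums):
  P(Y=0) = 5/12 + 0 = 5/12
  P(Y=1) = 0 + 7/12 = 7/12

H(X) = -[(5/12)·log₂(5/12) + (7/12)·log₂(7/12)]
  = 0.5263 + 0.4536
  = 0.9799 bits
H(Y) = -[(5/12)·log₂(5/12) + (7/12)·log₂(7/12)]
  = 0.5263 + 0.4536
  = 0.9799 bits
H(X,Y) = -[(5/12)·log₂(5/12) + (7/12)·log₂(7/12)]
  = 0.5263 + 0.4536
  = 0.9799 bits

I(X;Y) = H(X) + H(Y) - H(X,Y)
  = 0.9799 + 0.9799 - 0.9799
  = 0.9799 bits

Right side, with H(X|Y) computed directly from the conditional probabilities:
H(X|Y) = -Σ P(X,Y)·log₂ P(X|Y), where P(X|Y) = P(X,Y) / P(Y)
  (cells with P(X,Y) = 0 contribute 0)
  (X=0,Y=0): P(X|Y) = (5/12)/(5/12) = 1;  -(5/12)·log₂(1) = 0.0000
  (X=1,Y=1): P(X|Y) = (7/12)/(7/12) = 1;  -(7/12)·log₂(1) = 0.0000
H(X|Y) = 0.0000 + 0.0000
  = 0.0000 bits
H(X) - H(X|Y) = 0.9799 - 0.0000 = 0.9799 bits

Both sides equal 0.9799 bits, so I(X;Y) = H(X) - H(X|Y) ✓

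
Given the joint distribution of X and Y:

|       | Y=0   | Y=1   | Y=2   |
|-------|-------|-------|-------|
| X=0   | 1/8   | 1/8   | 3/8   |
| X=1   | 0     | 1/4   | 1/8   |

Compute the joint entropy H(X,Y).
H(X,Y) = -Σ P(X,Y) log₂ P(X,Y), summed over the non-zero cells:
H(X,Y) = -[(1/8)·log₂(1/8) + (1/8)·log₂(1/8) + (3/8)·log₂(3/8) + (1/4)·log₂(1/4) + (1/8)·log₂(1/8)]
  = 0.3750 + 0.3750 + 0.5306 + 0.5000 + 0.3750
  = 2.1556 bits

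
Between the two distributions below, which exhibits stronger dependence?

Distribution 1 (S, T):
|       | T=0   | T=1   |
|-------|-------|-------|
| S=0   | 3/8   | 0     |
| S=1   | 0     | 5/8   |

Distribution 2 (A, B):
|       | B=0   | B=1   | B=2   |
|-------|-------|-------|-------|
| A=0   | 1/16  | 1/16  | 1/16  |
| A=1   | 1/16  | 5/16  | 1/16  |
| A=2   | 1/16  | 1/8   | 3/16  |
Distribution 1 (S, T):
Marginal P(S) (row sums):
  P(S=0) = 3/8 + 0 = 3/8
  P(S=1) = 0 + 5/8 = 5/8
Marginal P(T) (column sums):
  P(T=0) = 3/8 + 0 = 3/8
  P(T=1) = 0 + 5/8 = 5/8

H(S) = -[(3/8)·log₂(3/8) + (5/8)·log₂(5/8)]
  = 0.5306 + 0.4238
  = 0.9544 bits
H(T) = -[(3/8)·log₂(3/8) + (5/8)·log₂(5/8)]
  = 0.5306 + 0.4238
  = 0.9544 bits
H(S,T) = -[(3/8)·log₂(3/8) + (5/8)·log₂(5/8)]
  = 0.5306 + 0.4238
  = 0.9544 bits

I(S;T) = H(S) + H(T) - H(S,T)
  = 0.9544 + 0.9544 - 0.9544
  = 0.9544 bits

Distribution 2 (A, B):
Marginal P(A) (row sums):
  P(A=0) = 1/16 + 1/16 + 1/16 = 3/16
  P(A=1) = 1/16 + 5/16 + 1/16 = 7/16
  P(A=2) = 1/16 + 1/8 + 3/16 = 3/8
Marginal P(B) (column sums):
  P(B=0) = 1/16 + 1/16 + 1/16 = 3/16
  P(B=1) = 1/16 + 5/16 + 1/8 = 1/2
  P(B=2) = 1/16 + 1/16 + 3/16 = 5/16

H(A) = -[(3/16)·log₂(3/16) + (7/16)·log₂(7/16) + (3/8)·log₂(3/8)]
  = 0.4528 + 0.5218 + 0.5306
  = 1.5052 bits
H(B) = -[(3/16)·log₂(3/16) + (1/2)·log₂(1/2) + (5/16)·log₂(5/16)]
  = 0.4528 + 0.5000 + 0.5244
  = 1.4772 bits
H(A,B) = -[(1/16)·log₂(1/16) + (1/16)·log₂(1/16) + (1/16)·log₂(1/16) + (1/16)·log₂(1/16) + (5/16)·log₂(5/16) + (1/16)·log₂(1/16) + (1/16)·log₂(1/16) + (1/8)·log₂(1/8) + (3/16)·log₂(3/16)]
  = 0.2500 + 0.2500 + 0.2500 + 0.2500 + 0.5244 + 0.2500 + 0.2500 + 0.3750 + 0.4528
  = 2.8522 bits

I(A;B) = H(A) + H(B) - H(A,B)
  = 1.5052 + 1.4772 - 2.8522
  = 0.1302 bits

I(S;T) = 0.9544 bits > I(A;B) = 0.1302 bits, so (S, T) has the higher mutual information (stronger dependence).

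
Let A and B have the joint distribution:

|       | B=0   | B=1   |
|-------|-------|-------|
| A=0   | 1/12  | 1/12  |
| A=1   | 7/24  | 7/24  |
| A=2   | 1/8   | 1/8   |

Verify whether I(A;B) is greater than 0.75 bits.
Marginal P(A) (row sums):
  P(A=0) = 1/12 + 1/12 = 1/6
  P(A=1) = 7/24 + 7/24 = 7/12
  P(A=2) = 1/8 + 1/8 = 1/4
Marginal P(B) (column sums):
  P(B=0) = 1/12 + 7/24 + 1/8 = 1/2
  P(B=1) = 1/12 + 7/24 + 1/8 = 1/2

H(A) = -[(1/6)·log₂(1/6) + (7/12)·log₂(7/12) + (1/4)·log₂(1/4)]
  = 0.4308 + 0.4536 + 0.5000
  = 1.3844 bits
H(B) = -[(1/2)·log₂(1/2) + (1/2)·log₂(1/2)]
  = 0.5000 + 0.5000
  = 1.0000 bits
H(A,B) = -[(1/12)·log₂(1/12) + (1/12)·log₂(1/12) + (7/24)·log₂(7/24) + (7/24)·log₂(7/24) + (1/8)·log₂(1/8) + (1/8)·log₂(1/8)]
  = 0.2987 + 0.2987 + 0.5185 + 0.5185 + 0.3750 + 0.3750
  = 2.3844 bits

I(A;B) = H(A) + H(B) - H(A,B)
  = 1.3844 + 1.0000 - 2.3844
  = 0.0000 bits

No. I(A;B) = 0.0000 bits, which is ≤ 0.75 bits.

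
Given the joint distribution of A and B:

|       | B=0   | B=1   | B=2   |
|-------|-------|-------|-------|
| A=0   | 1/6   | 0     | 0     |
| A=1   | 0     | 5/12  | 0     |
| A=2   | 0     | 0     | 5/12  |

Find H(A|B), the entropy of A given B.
Marginal P(B) (column sums):
  P(B=0) = 1/6 + 0 + 0 = 1/6
  P(B=1) = 0 + 5/12 + 0 = 5/12
  P(B=2) = 0 + 0 + 5/12 = 5/12

H(A|B) = -Σ P(A,B)·log₂ P(A|B), where P(A|B) = P(A,B) / P(B)
  (cells with P(A,B) = 0 contribute 0)
  (A=0,B=0): P(A|B) = (1/6)/(1/6) = 1;  -(1/6)·log₂(1) = 0.0000
  (A=1,B=1): P(A|B) = (5/12)/(5/12) = 1;  -(5/12)·log₂(1) = 0.0000
  (A=2,B=2): P(A|B) = (5/12)/(5/12) = 1;  -(5/12)·log₂(1) = 0.0000
H(A|B) = 0.0000 + 0.0000 + 0.0000
  = 0.0000 bits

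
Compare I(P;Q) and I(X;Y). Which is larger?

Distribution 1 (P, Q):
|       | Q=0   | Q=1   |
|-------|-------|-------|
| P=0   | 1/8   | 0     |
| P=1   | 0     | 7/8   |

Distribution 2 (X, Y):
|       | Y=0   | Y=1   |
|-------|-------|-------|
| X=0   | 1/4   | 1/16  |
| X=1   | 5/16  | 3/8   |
Distribution 1 (P, Q):
Marginal P(P) (row sums):
  P(P=0) = 1/8 + 0 = 1/8
  P(P=1) = 0 + 7/8 = 7/8
Marginal P(Q) (column sums):
  P(Q=0) = 1/8 + 0 = 1/8
  P(Q=1) = 0 + 7/8 = 7/8

H(P) = -[(1/8)·log₂(1/8) + (7/8)·log₂(7/8)]
  = 0.3750 + 0.1686
  = 0.5436 bits
H(Q) = -[(1/8)·log₂(1/8) + (7/8)·log₂(7/8)]
  = 0.3750 + 0.1686
  = 0.5436 bits
H(P,Q) = -[(1/8)·log₂(1/8) + (7/8)·log₂(7/8)]
  = 0.3750 + 0.1686
  = 0.5436 bits

I(P;Q) = H(P) + H(Q) - H(P,Q)
  = 0.5436 + 0.5436 - 0.5436
  = 0.5436 bits

Distribution 2 (X, Y):
Marginal P(X) (row sums):
  P(X=0) = 1/4 + 1/16 = 5/16
  P(X=1) = 5/16 + 3/8 = 11/16
Marginal P(Y) (column sums):
  P(Y=0) = 1/4 + 5/16 = 9/16
  P(Y=1) = 1/16 + 3/8 = 7/16

H(X) = -[(5/16)·log₂(5/16) + (11/16)·log₂(11/16)]
  = 0.5244 + 0.3716
  = 0.8960 bits
H(Y) = -[(9/16)·log₂(9/16) + (7/16)·log₂(7/16)]
  = 0.4669 + 0.5218
  = 0.9887 bits
H(X,Y) = -[(1/4)·log₂(1/4) + (1/16)·log₂(1/16) + (5/16)·log₂(5/16) + (3/8)·log₂(3/8)]
  = 0.5000 + 0.2500 + 0.5244 + 0.5306
  = 1.8050 bits

I(X;Y) = H(X) + H(Y) - H(X,Y)
  = 0.8960 + 0.9887 - 1.8050
  = 0.0797 bits

I(P;Q) = 0.5436 bits > I(X;Y) = 0.0797 bits, so (P, Q) has the higher mutual information (stronger dependence).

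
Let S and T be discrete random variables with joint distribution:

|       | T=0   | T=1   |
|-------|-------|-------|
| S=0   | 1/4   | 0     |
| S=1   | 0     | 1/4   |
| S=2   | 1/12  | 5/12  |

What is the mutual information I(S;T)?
Marginal P(S) (row sums):
  P(S=0) = 1/4 + 0 = 1/4
  P(S=1) = 0 + 1/4 = 1/4
  P(S=2) = 1/12 + 5/12 = 1/2
Marginal P(T) (column sums):
  P(T=0) = 1/4 + 0 + 1/12 = 1/3
  P(T=1) = 0 + 1/4 + 5/12 = 2/3

H(S) = -[(1/4)·log₂(1/4) + (1/4)·log₂(1/4) + (1/2)·log₂(1/2)]
  = 0.5000 + 0.5000 + 0.5000
  = 1.5000 bits
H(T) = -[(1/3)·log₂(1/3) + (2/3)·log₂(2/3)]
  = 0.5283 + 0.3900
  = 0.9183 bits
H(S,T) = -[(1/4)·log₂(1/4) + (1/4)·log₂(1/4) + (1/12)·log₂(1/12) + (5/12)·log₂(5/12)]
  = 0.5000 + 0.5000 + 0.2987 + 0.5263
  = 1.8250 bits

I(S;T) = H(S) + H(T) - H(S,T)
  = 1.5000 + 0.9183 - 1.8250
  = 0.5933 bits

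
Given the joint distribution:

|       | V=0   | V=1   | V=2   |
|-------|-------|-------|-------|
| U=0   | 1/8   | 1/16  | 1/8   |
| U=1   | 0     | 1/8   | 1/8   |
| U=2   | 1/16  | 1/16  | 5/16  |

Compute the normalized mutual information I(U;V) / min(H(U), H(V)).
Marginal P(U) (row sums):
  P(U=0) = 1/8 + 1/16 + 1/8 = 5/16
  P(U=1) = 0 + 1/8 + 1/8 = 1/4
  P(U=2) = 1/16 + 1/16 + 5/16 = 7/16
Marginal P(V) (column sums):
  P(V=0) = 1/8 + 0 + 1/16 = 3/16
  P(V=1) = 1/16 + 1/8 + 1/16 = 1/4
  P(V=2) = 1/8 + 1/8 + 5/16 = 9/16

H(U) = -[(5/16)·log₂(5/16) + (1/4)·log₂(1/4) + (7/16)·log₂(7/16)]
  = 0.5244 + 0.5000 + 0.5218
  = 1.5462 bits
H(V) = -[(3/16)·log₂(3/16) + (1/4)·log₂(1/4) + (9/16)·log₂(9/16)]
  = 0.4528 + 0.5000 + 0.4669
  = 1.4197 bits
H(U,V) = -[(1/8)·log₂(1/8) + (1/16)·log₂(1/16) + (1/8)·log₂(1/8) + (1/8)·log₂(1/8) + (1/8)·log₂(1/8) + (1/16)·log₂(1/16) + (1/16)·log₂(1/16) + (5/16)·log₂(5/16)]
  = 0.3750 + 0.2500 + 0.3750 + 0.3750 + 0.3750 + 0.2500 + 0.2500 + 0.5244
  = 2.7744 bits

I(U;V) = H(U) + H(V) - H(U,V)
  = 1.5462 + 1.4197 - 2.7744
  = 0.1915 bits

min(H(U), H(V)) = min(1.5462, 1.4197) = 1.4197 bits
Normalized MI = 0.1915 / 1.4197 = 0.1349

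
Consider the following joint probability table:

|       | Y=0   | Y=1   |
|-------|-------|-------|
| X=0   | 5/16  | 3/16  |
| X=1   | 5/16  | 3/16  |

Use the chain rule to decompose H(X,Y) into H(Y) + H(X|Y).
By the chain rule: H(X,Y) = H(Y) + H(X|Y)

Marginal P(Y) (column sums):
  P(Y=0) = 5/16 + 5/16 = 5/8
  P(Y=1) = 3/16 + 3/16 = 3/8
H(Y) = -[(5/8)·log₂(5/8) + (3/8)·log₂(3/8)]
  = 0.4238 + 0.5306
  = 0.9544 bits
H(X|Y) = -Σ P(X,Y)·log₂ P(X|Y), where P(X|Y) = P(X,Y) / P(Y)
  (X=0,Y=0): P(X|Y) = (5/16)/(5/8) = 1/2;  -(5/16)·log₂(1/2) = 0.3125
  (X=0,Y=1): P(X|Y) = (3/16)/(3/8) = 1/2;  -(3/16)·log₂(1/2) = 0.1875
  (X=1,Y=0): P(X|Y) = (5/16)/(5/8) = 1/2;  -(5/16)·log₂(1/2) = 0.3125
  (X=1,Y=1): P(X|Y) = (3/16)/(3/8) = 1/2;  -(3/16)·log₂(1/2) = 0.1875
H(X|Y) = 0.3125 + 0.1875 + 0.3125 + 0.1875
  = 1.0000 bits

H(X,Y) = H(Y) + H(X|Y) = 0.9544 + 1.0000 = 1.9544 bits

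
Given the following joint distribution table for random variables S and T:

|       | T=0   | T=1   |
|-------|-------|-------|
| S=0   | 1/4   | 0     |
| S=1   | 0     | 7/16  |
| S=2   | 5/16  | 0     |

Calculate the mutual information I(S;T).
Marginal P(S) (row sums):
  P(S=0) = 1/4 + 0 = 1/4
  P(S=1) = 0 + 7/16 = 7/16
  P(S=2) = 5/16 + 0 = 5/16
Marginal P(T) (column sums):
  P(T=0) = 1/4 + 0 + 5/16 = 9/16
  P(T=1) = 0 + 7/16 + 0 = 7/16

H(S) = -[(1/4)·log₂(1/4) + (7/16)·log₂(7/16) + (5/16)·log₂(5/16)]
  = 0.5000 + 0.5218 + 0.5244
  = 1.5462 bits
H(T) = -[(9/16)·log₂(9/16) + (7/16)·log₂(7/16)]
  = 0.4669 + 0.5218
  = 0.9887 bits
H(S,T) = -[(1/4)·log₂(1/4) + (7/16)·log₂(7/16) + (5/16)·log₂(5/16)]
  = 0.5000 + 0.5218 + 0.5244
  = 1.5462 bits

I(S;T) = H(S) + H(T) - H(S,T)
  = 1.5462 + 0.9887 - 1.5462
  = 0.9887 bits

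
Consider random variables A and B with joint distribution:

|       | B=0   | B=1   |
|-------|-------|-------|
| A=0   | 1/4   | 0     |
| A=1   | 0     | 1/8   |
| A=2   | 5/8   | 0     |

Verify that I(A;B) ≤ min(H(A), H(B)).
Marginal P(A) (row sums):
  P(A=0) = 1/4 + 0 = 1/4
  P(A=1) = 0 + 1/8 = 1/8
  P(A=2) = 5/8 + 0 = 5/8
Marginal P(B) (column sums):
  P(B=0) = 1/4 + 0 + 5/8 = 7/8
  P(B=1) = 0 + 1/8 + 0 = 1/8

H(A) = -[(1/4)·log₂(1/4) + (1/8)·log₂(1/8) + (5/8)·log₂(5/8)]
  = 0.5000 + 0.3750 + 0.4238
  = 1.2988 bits
H(B) = -[(7/8)·log₂(7/8) + (1/8)·log₂(1/8)]
  = 0.1686 + 0.3750
  = 0.5436 bits
H(A,B) = -[(1/4)·log₂(1/4) + (1/8)·log₂(1/8) + (5/8)·log₂(5/8)]
  = 0.5000 + 0.3750 + 0.4238
  = 1.2988 bits

I(A;B) = H(A) + H(B) - H(A,B)
  = 1.2988 + 0.5436 - 1.2988
  = 0.5436 bits

min(H(A), H(B)) = min(1.2988, 0.5436) = 0.5436 bits
Since 0.5436 ≤ 0.5436, the bound is satisfied ✓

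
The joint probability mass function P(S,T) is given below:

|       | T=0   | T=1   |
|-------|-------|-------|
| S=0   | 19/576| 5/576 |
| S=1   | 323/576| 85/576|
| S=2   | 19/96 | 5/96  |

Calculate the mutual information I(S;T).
Marginal P(S) (row sums):
  P(S=0) = 19/576 + 5/576 = 1/24
  P(S=1) = 323/576 + 85/576 = 17/24
  P(S=2) = 19/96 + 5/96 = 1/4
Marginal P(T) (column sums):
  P(T=0) = 19/576 + 323/576 + 19/96 = 19/24
  P(T=1) = 5/576 + 85/576 + 5/96 = 5/24

H(S) = -[(1/24)·log₂(1/24) + (17/24)·log₂(17/24) + (1/4)·log₂(1/4)]
  = 0.1910 + 0.3524 + 0.5000
  = 1.0434 bits
H(T) = -[(19/24)·log₂(19/24) + (5/24)·log₂(5/24)]
  = 0.2668 + 0.4715
  = 0.7383 bits
H(S,T) = -[(19/576)·log₂(19/576) + (5/576)·log₂(5/576) + (323/576)·log₂(323/576) + (85/576)·log₂(85/576) + (19/96)·log₂(19/96) + (5/96)·log₂(5/96)]
  = 0.1624 + 0.0594 + 0.4680 + 0.4074 + 0.4625 + 0.2220
  = 1.7817 bits

I(S;T) = H(S) + H(T) - H(S,T)
  = 1.0434 + 0.7383 - 1.7817
  = 0.0000 bits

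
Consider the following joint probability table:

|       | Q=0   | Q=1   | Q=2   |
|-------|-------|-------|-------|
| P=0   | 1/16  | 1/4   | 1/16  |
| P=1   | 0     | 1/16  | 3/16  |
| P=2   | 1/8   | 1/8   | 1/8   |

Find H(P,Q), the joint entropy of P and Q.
H(P,Q) = -Σ P(P,Q) log₂ P(P,Q), summed over the non-zero cells:
H(P,Q) = -[(1/16)·log₂(1/16) + (1/4)·log₂(1/4) + (1/16)·log₂(1/16) + (1/16)·log₂(1/16) + (3/16)·log₂(3/16) + (1/8)·log₂(1/8) + (1/8)·log₂(1/8) + (1/8)·log₂(1/8)]
  = 0.2500 + 0.5000 + 0.2500 + 0.2500 + 0.4528 + 0.3750 + 0.3750 + 0.3750
  = 2.8278 bits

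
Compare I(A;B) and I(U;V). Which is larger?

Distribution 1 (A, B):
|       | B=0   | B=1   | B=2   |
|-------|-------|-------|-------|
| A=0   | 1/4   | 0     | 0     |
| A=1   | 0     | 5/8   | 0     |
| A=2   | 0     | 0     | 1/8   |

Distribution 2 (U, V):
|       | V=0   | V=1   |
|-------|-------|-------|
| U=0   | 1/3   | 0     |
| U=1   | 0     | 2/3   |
Distribution 1 (A, B):
Marginal P(A) (row sums):
  P(A=0) = 1/4 + 0 + 0 = 1/4
  P(A=1) = 0 + 5/8 + 0 = 5/8
  P(A=2) = 0 + 0 + 1/8 = 1/8
Marginal P(B) (column sums):
  P(B=0) = 1/4 + 0 + 0 = 1/4
  P(B=1) = 0 + 5/8 + 0 = 5/8
  P(B=2) = 0 + 0 + 1/8 = 1/8

H(A) = -[(1/4)·log₂(1/4) + (5/8)·log₂(5/8) + (1/8)·log₂(1/8)]
  = 0.5000 + 0.4238 + 0.3750
  = 1.2988 bits
H(B) = -[(1/4)·log₂(1/4) + (5/8)·log₂(5/8) + (1/8)·log₂(1/8)]
  = 0.5000 + 0.4238 + 0.3750
  = 1.2988 bits
H(A,B) = -[(1/4)·log₂(1/4) + (5/8)·log₂(5/8) + (1/8)·log₂(1/8)]
  = 0.5000 + 0.4238 + 0.3750
  = 1.2988 bits

I(A;B) = H(A) + H(B) - H(A,B)
  = 1.2988 + 1.2988 - 1.2988
  = 1.2988 bits

Distribution 2 (U, V):
Marginal P(U) (row sums):
  P(U=0) = 1/3 + 0 = 1/3
  P(U=1) = 0 + 2/3 = 2/3
Marginal P(V) (column sums):
  P(V=0) = 1/3 + 0 = 1/3
  P(V=1) = 0 + 2/3 = 2/3

H(U) = -[(1/3)·log₂(1/3) + (2/3)·log₂(2/3)]
  = 0.5283 + 0.3900
  = 0.9183 bits
H(V) = -[(1/3)·log₂(1/3) + (2/3)·log₂(2/3)]
  = 0.5283 + 0.3900
  = 0.9183 bits
H(U,V) = -[(1/3)·log₂(1/3) + (2/3)·log₂(2/3)]
  = 0.5283 + 0.3900
  = 0.9183 bits

I(U;V) = H(U) + H(V) - H(U,V)
  = 0.9183 + 0.9183 - 0.9183
  = 0.9183 bits

I(A;B) = 1.2988 bits > I(U;V) = 0.9183 bits, so (A, B) has the higher mutual information (stronger dependence).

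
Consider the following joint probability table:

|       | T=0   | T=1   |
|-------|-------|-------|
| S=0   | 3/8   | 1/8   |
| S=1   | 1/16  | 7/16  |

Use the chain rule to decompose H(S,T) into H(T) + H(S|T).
By the chain rule: H(S,T) = H(T) + H(S|T)

Marginal P(T) (column sums):
  P(T=0) = 3/8 + 1/16 = 7/16
  P(T=1) = 1/8 + 7/16 = 9/16
H(T) = -[(7/16)·log₂(7/16) + (9/16)·log₂(9/16)]
  = 0.5218 + 0.4669
  = 0.9887 bits
H(S|T) = -Σ P(S,T)·log₂ P(S|T), where P(S|T) = P(S,T) / P(T)
  (S=0,T=0): P(S|T) = (3/8)/(7/16) = 6/7;  -(3/8)·log₂(6/7) = 0.0834
  (S=0,T=1): P(S|T) = (1/8)/(9/16) = 2/9;  -(1/8)·log₂(2/9) = 0.2712
  (S=1,T=0): P(S|T) = (1/16)/(7/16) = 1/7;  -(1/16)·log₂(1/7) = 0.1755
  (S=1,T=1): P(S|T) = (7/16)/(9/16) = 7/9;  -(7/16)·log₂(7/9) = 0.1586
H(S|T) = 0.0834 + 0.2712 + 0.1755 + 0.1586
  = 0.6887 bits

H(S,T) = H(T) + H(S|T) = 0.9887 + 0.6887 = 1.6774 bits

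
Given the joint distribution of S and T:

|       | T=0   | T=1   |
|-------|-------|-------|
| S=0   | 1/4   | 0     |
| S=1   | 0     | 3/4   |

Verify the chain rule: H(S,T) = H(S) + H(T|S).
Left side:
H(S,T) = -[(1/4)·log₂(1/4) + (3/4)·log₂(3/4)]
  = 0.5000 + 0.3113
  = 0.8113 bits

Right side:
Marginal P(S) (row sums):
  P(S=0) = 1/4 + 0 = 1/4
  P(S=1) = 0 + 3/4 = 3/4
H(S) = -[(1/4)·log₂(1/4) + (3/4)·log₂(3/4)]
  = 0.5000 + 0.3113
  = 0.8113 bits
H(T|S) = -Σ P(S,T)·log₂ P(T|S), where P(T|S) = P(S,T) / P(S)
  (cells with P(S,T) = 0 contribute 0)
  (S=0,T=0): P(T|S) = (1/4)/(1/4) = 1;  -(1/4)·log₂(1) = 0.0000
  (S=1,T=1): P(T|S) = (3/4)/(3/4) = 1;  -(3/4)·log₂(1) = 0.0000
H(T|S) = 0.0000 + 0.0000
  = 0.0000 bits
H(S) + H(T|S) = 0.8113 + 0.0000 = 0.8113 bits

Both sides equal 0.8113 bits, so the chain rule holds ✓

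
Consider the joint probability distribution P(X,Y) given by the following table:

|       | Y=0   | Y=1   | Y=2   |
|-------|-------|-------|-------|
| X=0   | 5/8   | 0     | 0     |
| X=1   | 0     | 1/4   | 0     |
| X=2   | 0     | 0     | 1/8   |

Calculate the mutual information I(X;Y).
Marginal P(X) (row sums):
  P(X=0) = 5/8 + 0 + 0 = 5/8
  P(X=1) = 0 + 1/4 + 0 = 1/4
  P(X=2) = 0 + 0 + 1/8 = 1/8
Marginal P(Y) (column sums):
  P(Y=0) = 5/8 + 0 + 0 = 5/8
  P(Y=1) = 0 + 1/4 + 0 = 1/4
  P(Y=2) = 0 + 0 + 1/8 = 1/8

H(X) = -[(5/8)·log₂(5/8) + (1/4)·log₂(1/4) + (1/8)·log₂(1/8)]
  = 0.4238 + 0.5000 + 0.3750
  = 1.2988 bits
H(Y) = -[(5/8)·log₂(5/8) + (1/4)·log₂(1/4) + (1/8)·log₂(1/8)]
  = 0.4238 + 0.5000 + 0.3750
  = 1.2988 bits
H(X,Y) = -[(5/8)·log₂(5/8) + (1/4)·log₂(1/4) + (1/8)·log₂(1/8)]
  = 0.4238 + 0.5000 + 0.3750
  = 1.2988 bits

I(X;Y) = H(X) + H(Y) - H(X,Y)
  = 1.2988 + 1.2988 - 1.2988
  = 1.2988 bits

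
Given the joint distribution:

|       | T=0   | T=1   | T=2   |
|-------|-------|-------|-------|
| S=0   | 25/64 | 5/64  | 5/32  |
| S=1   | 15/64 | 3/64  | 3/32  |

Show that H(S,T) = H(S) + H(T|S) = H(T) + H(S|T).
Marginal P(S) (row sums):
  P(S=0) = 25/64 + 5/64 + 5/32 = 5/8
  P(S=1) = 15/64 + 3/64 + 3/32 = 3/8
Marginal P(T) (column sums):
  P(T=0) = 25/64 + 15/64 = 5/8
  P(T=1) = 5/64 + 3/64 = 1/8
  P(T=2) = 5/32 + 3/32 = 1/4

Decomposition 1: H(S) + H(T|S)
H(S) = -[(5/8)·log₂(5/8) + (3/8)·log₂(3/8)]
  = 0.4238 + 0.5306
  = 0.9544 bits
H(T|S) = -Σ P(S,T)·log₂ P(T|S), where P(T|S) = P(S,T) / P(S)
  (S=0,T=0): P(T|S) = (25/64)/(5/8) = 5/8;  -(25/64)·log₂(5/8) = 0.2649
  (S=0,T=1): P(T|S) = (5/64)/(5/8) = 1/8;  -(5/64)·log₂(1/8) = 0.2344
  (S=0,T=2): P(T|S) = (5/32)/(5/8) = 1/4;  -(5/32)·log₂(1/4) = 0.3125
  (S=1,T=0): P(T|S) = (15/64)/(3/8) = 5/8;  -(15/64)·log₂(5/8) = 0.1589
  (S=1,T=1): P(T|S) = (3/64)/(3/8) = 1/8;  -(3/64)·log₂(1/8) = 0.1406
  (S=1,T=2): P(T|S) = (3/32)/(3/8) = 1/4;  -(3/32)·log₂(1/4) = 0.1875
H(T|S) = 0.2649 + 0.2344 + 0.3125 + 0.1589 + 0.1406 + 0.1875
  = 1.2988 bits
H(S) + H(T|S) = 0.9544 + 1.2988 = 2.2532 bits

Decomposition 2: H(T) + H(S|T)
H(T) = -[(5/8)·log₂(5/8) + (1/8)·log₂(1/8) + (1/4)·log₂(1/4)]
  = 0.4238 + 0.3750 + 0.5000
  = 1.2988 bits
H(S|T) = -Σ P(S,T)·log₂ P(S|T), where P(S|T) = P(S,T) / P(T)
  (S=0,T=0): P(S|T) = (25/64)/(5/8) = 5/8;  -(25/64)·log₂(5/8) = 0.2649
  (S=0,T=1): P(S|T) = (5/64)/(1/8) = 5/8;  -(5/64)·log₂(5/8) = 0.0530
  (S=0,T=2): P(S|T) = (5/32)/(1/4) = 5/8;  -(5/32)·log₂(5/8) = 0.1059
  (S=1,T=0): P(S|T) = (15/64)/(5/8) = 3/8;  -(15/64)·log₂(3/8) = 0.3316
  (S=1,T=1): P(S|T) = (3/64)/(1/8) = 3/8;  -(3/64)·log₂(3/8) = 0.0663
  (S=1,T=2): P(S|T) = (3/32)/(1/4) = 3/8;  -(3/32)·log₂(3/8) = 0.1327
H(S|T) = 0.2649 + 0.0530 + 0.1059 + 0.3316 + 0.0663 + 0.1327
  = 0.9544 bits
H(T) + H(S|T) = 1.2988 + 0.9544 = 2.2532 bits

Direct computation of the joint entropy:
H(S,T) = -[(25/64)·log₂(25/64) + (5/64)·log₂(5/64) + (5/32)·log₂(5/32) + (15/64)·log₂(15/64) + (3/64)·log₂(3/64) + (3/32)·log₂(3/32)]
  = 0.5297 + 0.2873 + 0.4184 + 0.4906 + 0.2070 + 0.3202
  = 2.2532 bits

All three agree: H(S,T) = 2.2532 bits ✓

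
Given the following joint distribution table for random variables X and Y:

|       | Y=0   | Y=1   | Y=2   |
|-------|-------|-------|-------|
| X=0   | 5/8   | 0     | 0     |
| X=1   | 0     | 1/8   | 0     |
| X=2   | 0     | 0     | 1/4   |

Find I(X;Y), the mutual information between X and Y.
Marginal P(X) (row sums):
  P(X=0) = 5/8 + 0 + 0 = 5/8
  P(X=1) = 0 + 1/8 + 0 = 1/8
  P(X=2) = 0 + 0 + 1/4 = 1/4
Marginal P(Y) (column sums):
  P(Y=0) = 5/8 + 0 + 0 = 5/8
  P(Y=1) = 0 + 1/8 + 0 = 1/8
  P(Y=2) = 0 + 0 + 1/4 = 1/4

H(X) = -[(5/8)·log₂(5/8) + (1/8)·log₂(1/8) + (1/4)·log₂(1/4)]
  = 0.4238 + 0.3750 + 0.5000
  = 1.2988 bits
H(Y) = -[(5/8)·log₂(5/8) + (1/8)·log₂(1/8) + (1/4)·log₂(1/4)]
  = 0.4238 + 0.3750 + 0.5000
  = 1.2988 bits
H(X,Y) = -[(5/8)·log₂(5/8) + (1/8)·log₂(1/8) + (1/4)·log₂(1/4)]
  = 0.4238 + 0.3750 + 0.5000
  = 1.2988 bits

I(X;Y) = H(X) + H(Y) - H(X,Y)
  = 1.2988 + 1.2988 - 1.2988
  = 1.2988 bits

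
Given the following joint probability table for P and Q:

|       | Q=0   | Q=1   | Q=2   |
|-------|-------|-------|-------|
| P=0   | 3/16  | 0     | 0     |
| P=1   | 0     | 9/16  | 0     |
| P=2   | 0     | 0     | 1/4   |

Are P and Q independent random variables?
Marginal P(P) (row sums):
  P(P=0) = 3/16 + 0 + 0 = 3/16
  P(P=1) = 0 + 9/16 + 0 = 9/16
  P(P=2) = 0 + 0 + 1/4 = 1/4
Marginal P(Q) (column sums):
  P(Q=0) = 3/16 + 0 + 0 = 3/16
  P(Q=1) = 0 + 9/16 + 0 = 9/16
  P(Q=2) = 0 + 0 + 1/4 = 1/4

P and Q are independent iff P(P=i,Q=j) = P(P=i)·P(Q=j) for every cell.
  P(P=0)·P(Q=0) = 3/16 × 3/16 = 9/256, but P(P=0,Q=0) = 3/16 ✗

No, P and Q are not independent. Quantitatively, I(P;Q) > 0:

H(P) = -[(3/16)·log₂(3/16) + (9/16)·log₂(9/16) + (1/4)·log₂(1/4)]
  = 0.4528 + 0.4669 + 0.5000
  = 1.4197 bits
H(Q) = -[(3/16)·log₂(3/16) + (9/16)·log₂(9/16) + (1/4)·log₂(1/4)]
  = 0.4528 + 0.4669 + 0.5000
  = 1.4197 bits
H(P,Q) = -[(3/16)·log₂(3/16) + (9/16)·log₂(9/16) + (1/4)·log₂(1/4)]
  = 0.4528 + 0.4669 + 0.5000
  = 1.4197 bits
I(P;Q) = H(P) + H(Q) - H(P,Q) = 1.4197 + 1.4197 - 1.4197 = 1.4197 bits > 0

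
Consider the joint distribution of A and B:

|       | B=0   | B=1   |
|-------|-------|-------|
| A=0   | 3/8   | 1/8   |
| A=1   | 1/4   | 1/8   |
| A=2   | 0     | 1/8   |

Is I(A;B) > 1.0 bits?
Marginal P(A) (row sums):
  P(A=0) = 3/8 + 1/8 = 1/2
  P(A=1) = 1/4 + 1/8 = 3/8
  P(A=2) = 0 + 1/8 = 1/8
Marginal P(B) (column sums):
  P(B=0) = 3/8 + 1/4 + 0 = 5/8
  P(B=1) = 1/8 + 1/8 + 1/8 = 3/8

H(A) = -[(1/2)·log₂(1/2) + (3/8)·log₂(3/8) + (1/8)·log₂(1/8)]
  = 0.5000 + 0.5306 + 0.3750
  = 1.4056 bits
H(B) = -[(5/8)·log₂(5/8) + (3/8)·log₂(3/8)]
  = 0.4238 + 0.5306
  = 0.9544 bits
H(A,B) = -[(3/8)·log₂(3/8) + (1/8)·log₂(1/8) + (1/4)·log₂(1/4) + (1/8)·log₂(1/8) + (1/8)·log₂(1/8)]
  = 0.5306 + 0.3750 + 0.5000 + 0.3750 + 0.3750
  = 2.1556 bits

I(A;B) = H(A) + H(B) - H(A,B)
  = 1.4056 + 0.9544 - 2.1556
  = 0.2044 bits

No. I(A;B) = 0.2044 bits, which is ≤ 1.0 bits.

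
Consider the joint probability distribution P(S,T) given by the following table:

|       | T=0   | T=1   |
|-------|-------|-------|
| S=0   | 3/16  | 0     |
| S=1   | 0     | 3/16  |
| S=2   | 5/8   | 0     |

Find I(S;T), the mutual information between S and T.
Marginal P(S) (row sums):
  P(S=0) = 3/16 + 0 = 3/16
  P(S=1) = 0 + 3/16 = 3/16
  P(S=2) = 5/8 + 0 = 5/8
Marginal P(T) (column sums):
  P(T=0) = 3/16 + 0 + 5/8 = 13/16
  P(T=1) = 0 + 3/16 + 0 = 3/16

H(S) = -[(3/16)·log₂(3/16) + (3/16)·log₂(3/16) + (5/8)·log₂(5/8)]
  = 0.4528 + 0.4528 + 0.4238
  = 1.3294 bits
H(T) = -[(13/16)·log₂(13/16) + (3/16)·log₂(3/16)]
  = 0.2434 + 0.4528
  = 0.6962 bits
H(S,T) = -[(3/16)·log₂(3/16) + (3/16)·log₂(3/16) + (5/8)·log₂(5/8)]
  = 0.4528 + 0.4528 + 0.4238
  = 1.3294 bits

I(S;T) = H(S) + H(T) - H(S,T)
  = 1.3294 + 0.6962 - 1.3294
  = 0.6962 bits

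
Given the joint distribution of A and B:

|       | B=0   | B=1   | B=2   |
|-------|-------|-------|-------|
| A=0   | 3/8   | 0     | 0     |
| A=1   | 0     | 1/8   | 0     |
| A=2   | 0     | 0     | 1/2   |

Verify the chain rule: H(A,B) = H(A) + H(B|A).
Left side:
H(A,B) = -[(3/8)·log₂(3/8) + (1/8)·log₂(1/8) + (1/2)·log₂(1/2)]
  = 0.5306 + 0.3750 + 0.5000
  = 1.4056 bits

Right side:
Marginal P(A) (row sums):
  P(A=0) = 3/8 + 0 + 0 = 3/8
  P(A=1) = 0 + 1/8 + 0 = 1/8
  P(A=2) = 0 + 0 + 1/2 = 1/2
H(A) = -[(3/8)·log₂(3/8) + (1/8)·log₂(1/8) + (1/2)·log₂(1/2)]
  = 0.5306 + 0.3750 + 0.5000
  = 1.4056 bits
H(B|A) = -Σ P(A,B)·log₂ P(B|A), where P(B|A) = P(A,B) / P(A)
  (cells with P(A,B) = 0 contribute 0)
  (A=0,B=0): P(B|A) = (3/8)/(3/8) = 1;  -(3/8)·log₂(1) = 0.0000
  (A=1,B=1): P(B|A) = (1/8)/(1/8) = 1;  -(1/8)·log₂(1) = 0.0000
  (A=2,B=2): P(B|A) = (1/2)/(1/2) = 1;  -(1/2)·log₂(1) = 0.0000
H(B|A) = 0.0000 + 0.0000 + 0.0000
  = 0.0000 bits
H(A) + H(B|A) = 1.4056 + 0.0000 = 1.4056 bits

Both sides equal 1.4056 bits, so the chain rule holds ✓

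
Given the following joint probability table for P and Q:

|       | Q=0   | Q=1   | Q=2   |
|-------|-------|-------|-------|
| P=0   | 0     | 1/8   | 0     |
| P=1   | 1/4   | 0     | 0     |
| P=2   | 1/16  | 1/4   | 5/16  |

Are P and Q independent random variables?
Marginal P(P) (row sums):
  P(P=0) = 0 + 1/8 + 0 = 1/8
  P(P=1) = 1/4 + 0 + 0 = 1/4
  P(P=2) = 1/16 + 1/4 + 5/16 = 5/8
Marginal P(Q) (column sums):
  P(Q=0) = 0 + 1/4 + 1/16 = 5/16
  P(Q=1) = 1/8 + 0 + 1/4 = 3/8
  P(Q=2) = 0 + 0 + 5/16 = 5/16

P and Q are independent iff P(P=i,Q=j) = P(P=i)·P(Q=j) for every cell.
  P(P=0)·P(Q=0) = 1/8 × 5/16 = 5/128, but P(P=0,Q=0) = 0 ✗

No, P and Q are not independent. Quantitatively, I(P;Q) > 0:

H(P) = -[(1/8)·log₂(1/8) + (1/4)·log₂(1/4) + (5/8)·log₂(5/8)]
  = 0.3750 + 0.5000 + 0.4238
  = 1.2988 bits
H(Q) = -[(5/16)·log₂(5/16) + (3/8)·log₂(3/8) + (5/16)·log₂(5/16)]
  = 0.5244 + 0.5306 + 0.5244
  = 1.5794 bits
H(P,Q) = -[(1/8)·log₂(1/8) + (1/4)·log₂(1/4) + (1/16)·log₂(1/16) + (1/4)·log₂(1/4) + (5/16)·log₂(5/16)]
  = 0.3750 + 0.5000 + 0.2500 + 0.5000 + 0.5244
  = 2.1494 bits
I(P;Q) = H(P) + H(Q) - H(P,Q) = 1.2988 + 1.5794 - 2.1494 = 0.7288 bits > 0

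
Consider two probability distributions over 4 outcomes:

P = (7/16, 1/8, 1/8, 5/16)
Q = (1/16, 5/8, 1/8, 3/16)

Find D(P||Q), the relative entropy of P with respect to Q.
D(P||Q) = Σ P(i) log₂(P(i)/Q(i))
  i=0: (7/16) × log₂((7/16)/(1/16)) = (7/16) × log₂(7) = 1.2282
  i=1: (1/8) × log₂((1/8)/(5/8)) = (1/8) × log₂(1/5) = -0.2902
  i=2: (1/8) × log₂((1/8)/(1/8)) = (1/8) × log₂(1) = 0.0000
  i=3: (5/16) × log₂((5/16)/(3/16)) = (5/16) × log₂(5/3) = 0.2303
D(P||Q) = 1.2282 - 0.2902 + 0.0000 + 0.2303
  = 1.1683 bits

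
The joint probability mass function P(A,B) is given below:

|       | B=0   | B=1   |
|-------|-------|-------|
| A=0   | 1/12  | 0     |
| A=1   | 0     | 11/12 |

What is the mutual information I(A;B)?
Marginal P(A) (row sums):
  P(A=0) = 1/12 + 0 = 1/12
  P(A=1) = 0 + 11/12 = 11/12
Marginal P(B) (column sums):
  P(B=0) = 1/12 + 0 = 1/12
  P(B=1) = 0 + 11/12 = 11/12

H(A) = -[(1/12)·log₂(1/12) + (11/12)·log₂(11/12)]
  = 0.2987 + 0.1151
  = 0.4138 bits
H(B) = -[(1/12)·log₂(1/12) + (11/12)·log₂(11/12)]
  = 0.2987 + 0.1151
  = 0.4138 bits
H(A,B) = -[(1/12)·log₂(1/12) + (11/12)·log₂(11/12)]
  = 0.2987 + 0.1151
  = 0.4138 bits

I(A;B) = H(A) + H(B) - H(A,B)
  = 0.4138 + 0.4138 - 0.4138
  = 0.4138 bits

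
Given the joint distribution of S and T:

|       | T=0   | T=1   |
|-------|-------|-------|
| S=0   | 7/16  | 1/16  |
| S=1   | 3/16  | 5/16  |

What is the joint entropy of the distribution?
H(S,T) = -Σ P(S,T) log₂ P(S,T), summed over the non-zero cells:
H(S,T) = -[(7/16)·log₂(7/16) + (1/16)·log₂(1/16) + (3/16)·log₂(3/16) + (5/16)·log₂(5/16)]
  = 0.5218 + 0.2500 + 0.4528 + 0.5244
  = 1.7490 bits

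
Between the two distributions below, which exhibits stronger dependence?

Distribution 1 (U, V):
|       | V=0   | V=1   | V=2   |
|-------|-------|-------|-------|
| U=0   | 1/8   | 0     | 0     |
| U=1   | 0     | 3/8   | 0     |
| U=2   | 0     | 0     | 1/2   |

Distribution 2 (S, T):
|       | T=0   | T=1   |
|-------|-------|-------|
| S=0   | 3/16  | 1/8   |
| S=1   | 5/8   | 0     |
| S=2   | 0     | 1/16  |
Distribution 1 (U, V):
Marginal P(U) (row sums):
  P(U=0) = 1/8 + 0 + 0 = 1/8
  P(U=1) = 0 + 3/8 + 0 = 3/8
  P(U=2) = 0 + 0 + 1/2 = 1/2
Marginal P(V) (column sums):
  P(V=0) = 1/8 + 0 + 0 = 1/8
  P(V=1) = 0 + 3/8 + 0 = 3/8
  P(V=2) = 0 + 0 + 1/2 = 1/2

H(U) = -[(1/8)·log₂(1/8) + (3/8)·log₂(3/8) + (1/2)·log₂(1/2)]
  = 0.3750 + 0.5306 + 0.5000
  = 1.4056 bits
H(V) = -[(1/8)·log₂(1/8) + (3/8)·log₂(3/8) + (1/2)·log₂(1/2)]
  = 0.3750 + 0.5306 + 0.5000
  = 1.4056 bits
H(U,V) = -[(1/8)·log₂(1/8) + (3/8)·log₂(3/8) + (1/2)·log₂(1/2)]
  = 0.3750 + 0.5306 + 0.5000
  = 1.4056 bits

I(U;V) = H(U) + H(V) - H(U,V)
  = 1.4056 + 1.4056 - 1.4056
  = 1.4056 bits

Distribution 2 (S, T):
Marginal P(S) (row sums):
  P(S=0) = 3/16 + 1/8 = 5/16
  P(S=1) = 5/8 + 0 = 5/8
  P(S=2) = 0 + 1/16 = 1/16
Marginal P(T) (column sums):
  P(T=0) = 3/16 + 5/8 + 0 = 13/16
  P(T=1) = 1/8 + 0 + 1/16 = 3/16

H(S) = -[(5/16)·log₂(5/16) + (5/8)·log₂(5/8) + (1/16)·log₂(1/16)]
  = 0.5244 + 0.4238 + 0.2500
  = 1.1982 bits
H(T) = -[(13/16)·log₂(13/16) + (3/16)·log₂(3/16)]
  = 0.2434 + 0.4528
  = 0.6962 bits
H(S,T) = -[(3/16)·log₂(3/16) + (1/8)·log₂(1/8) + (5/8)·log₂(5/8) + (1/16)·log₂(1/16)]
  = 0.4528 + 0.3750 + 0.4238 + 0.2500
  = 1.5016 bits

I(S;T) = H(S) + H(T) - H(S,T)
  = 1.1982 + 0.6962 - 1.5016
  = 0.3928 bits

I(U;V) = 1.4056 bits > I(S;T) = 0.3928 bits, so (U, V) has the higher mutual information (stronger dependence).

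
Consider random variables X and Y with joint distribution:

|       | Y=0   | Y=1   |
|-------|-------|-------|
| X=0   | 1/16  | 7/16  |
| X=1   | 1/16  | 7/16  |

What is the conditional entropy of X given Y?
Marginal P(Y) (column sums):
  P(Y=0) = 1/16 + 1/16 = 1/8
  P(Y=1) = 7/16 + 7/16 = 7/8

H(X|Y) = -Σ P(X,Y)·log₂ P(X|Y), where P(X|Y) = P(X,Y) / P(Y)
  (X=0,Y=0): P(X|Y) = (1/16)/(1/8) = 1/2;  -(1/16)·log₂(1/2) = 0.0625
  (X=0,Y=1): P(X|Y) = (7/16)/(7/8) = 1/2;  -(7/16)·log₂(1/2) = 0.4375
  (X=1,Y=0): P(X|Y) = (1/16)/(1/8) = 1/2;  -(1/16)·log₂(1/2) = 0.0625
  (X=1,Y=1): P(X|Y) = (7/16)/(7/8) = 1/2;  -(7/16)·log₂(1/2) = 0.4375
H(X|Y) = 0.0625 + 0.4375 + 0.0625 + 0.4375
  = 1.0000 bits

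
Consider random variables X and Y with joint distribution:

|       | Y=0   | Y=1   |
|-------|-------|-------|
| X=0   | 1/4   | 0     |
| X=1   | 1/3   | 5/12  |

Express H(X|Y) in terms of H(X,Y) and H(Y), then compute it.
H(X|Y) = H(X,Y) - H(Y)

Marginal P(Y) (column sums):
  P(Y=0) = 1/4 + 1/3 = 7/12
  P(Y=1) = 0 + 5/12 = 5/12

H(X,Y) = -[(1/4)·log₂(1/4) + (1/3)·log₂(1/3) + (5/12)·log₂(5/12)]
  = 0.5000 + 0.5283 + 0.5263
  = 1.5546 bits
H(Y) = -[(7/12)·log₂(7/12) + (5/12)·log₂(5/12)]
  = 0.4536 + 0.5263
  = 0.9799 bits

H(X|Y) = 1.5546 - 0.9799 = 0.5747 bits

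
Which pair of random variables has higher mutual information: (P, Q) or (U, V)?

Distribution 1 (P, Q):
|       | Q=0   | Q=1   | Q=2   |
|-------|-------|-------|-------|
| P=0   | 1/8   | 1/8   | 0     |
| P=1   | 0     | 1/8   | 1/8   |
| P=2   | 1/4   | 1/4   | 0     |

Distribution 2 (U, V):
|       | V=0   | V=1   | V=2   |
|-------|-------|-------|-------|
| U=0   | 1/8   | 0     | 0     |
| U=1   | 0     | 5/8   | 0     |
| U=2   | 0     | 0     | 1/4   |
Distribution 1 (P, Q):
Marginal P(P) (row sums):
  P(P=0) = 1/8 + 1/8 + 0 = 1/4
  P(P=1) = 0 + 1/8 + 1/8 = 1/4
  P(P=2) = 1/4 + 1/4 + 0 = 1/2
Marginal P(Q) (column sums):
  P(Q=0) = 1/8 + 0 + 1/4 = 3/8
  P(Q=1) = 1/8 + 1/8 + 1/4 = 1/2
  P(Q=2) = 0 + 1/8 + 0 = 1/8

H(P) = -[(1/4)·log₂(1/4) + (1/4)·log₂(1/4) + (1/2)·log₂(1/2)]
  = 0.5000 + 0.5000 + 0.5000
  = 1.5000 bits
H(Q) = -[(3/8)·log₂(3/8) + (1/2)·log₂(1/2) + (1/8)·log₂(1/8)]
  = 0.5306 + 0.5000 + 0.3750
  = 1.4056 bits
H(P,Q) = -[(1/8)·log₂(1/8) + (1/8)·log₂(1/8) + (1/8)·log₂(1/8) + (1/8)·log₂(1/8) + (1/4)·log₂(1/4) + (1/4)·log₂(1/4)]
  = 0.3750 + 0.3750 + 0.3750 + 0.3750 + 0.5000 + 0.5000
  = 2.5000 bits

I(P;Q) = H(P) + H(Q) - H(P,Q)
  = 1.5000 + 1.4056 - 2.5000
  = 0.4056 bits

Distribution 2 (U, V):
Marginal P(U) (row sums):
  P(U=0) = 1/8 + 0 + 0 = 1/8
  P(U=1) = 0 + 5/8 + 0 = 5/8
  P(U=2) = 0 + 0 + 1/4 = 1/4
Marginal P(V) (column sums):
  P(V=0) = 1/8 + 0 + 0 = 1/8
  P(V=1) = 0 + 5/8 + 0 = 5/8
  P(V=2) = 0 + 0 + 1/4 = 1/4

H(U) = -[(1/8)·log₂(1/8) + (5/8)·log₂(5/8) + (1/4)·log₂(1/4)]
  = 0.3750 + 0.4238 + 0.5000
  = 1.2988 bits
H(V) = -[(1/8)·log₂(1/8) + (5/8)·log₂(5/8) + (1/4)·log₂(1/4)]
  = 0.3750 + 0.4238 + 0.5000
  = 1.2988 bits
H(U,V) = -[(1/8)·log₂(1/8) + (5/8)·log₂(5/8) + (1/4)·log₂(1/4)]
  = 0.3750 + 0.4238 + 0.5000
  = 1.2988 bits

I(U;V) = H(U) + H(V) - H(U,V)
  = 1.2988 + 1.2988 - 1.2988
  = 1.2988 bits

I(U;V) = 1.2988 bits > I(P;Q) = 0.4056 bits, so (U, V) has the higher mutual information (stronger dependence).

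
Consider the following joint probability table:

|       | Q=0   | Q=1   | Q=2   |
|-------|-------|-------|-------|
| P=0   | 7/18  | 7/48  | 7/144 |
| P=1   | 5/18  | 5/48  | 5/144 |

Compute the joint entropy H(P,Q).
H(P,Q) = -Σ P(P,Q) log₂ P(P,Q), summed over the non-zero cells:
H(P,Q) = -[(7/18)·log₂(7/18) + (7/48)·log₂(7/48) + (7/144)·log₂(7/144) + (5/18)·log₂(5/18) + (5/48)·log₂(5/48) + (5/144)·log₂(5/144)]
  = 0.5299 + 0.4051 + 0.2121 + 0.5133 + 0.3399 + 0.1683
  = 2.1686 bits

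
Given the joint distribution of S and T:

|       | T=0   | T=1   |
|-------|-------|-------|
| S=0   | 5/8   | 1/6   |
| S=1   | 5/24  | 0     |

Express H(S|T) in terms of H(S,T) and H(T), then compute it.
H(S|T) = H(S,T) - H(T)

Marginal P(T) (column sums):
  P(T=0) = 5/8 + 5/24 = 5/6
  P(T=1) = 1/6 + 0 = 1/6

H(S,T) = -[(5/8)·log₂(5/8) + (1/6)·log₂(1/6) + (5/24)·log₂(5/24)]
  = 0.4238 + 0.4308 + 0.4715
  = 1.3261 bits
H(T) = -[(5/6)·log₂(5/6) + (1/6)·log₂(1/6)]
  = 0.2192 + 0.4308
  = 0.6500 bits

H(S|T) = 1.3261 - 0.6500 = 0.6761 bits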